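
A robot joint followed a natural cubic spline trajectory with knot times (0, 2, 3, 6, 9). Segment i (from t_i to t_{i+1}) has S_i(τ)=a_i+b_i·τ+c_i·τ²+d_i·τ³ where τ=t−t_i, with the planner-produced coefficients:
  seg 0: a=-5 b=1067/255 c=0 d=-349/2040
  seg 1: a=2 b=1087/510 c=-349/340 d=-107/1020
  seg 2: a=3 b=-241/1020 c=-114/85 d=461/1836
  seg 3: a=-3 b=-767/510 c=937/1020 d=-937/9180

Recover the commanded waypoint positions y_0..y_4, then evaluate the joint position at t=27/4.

y_0 = S_0(0) = a_0 = -5
y_1 = S_1(0) = a_1 = 2
y_2 = S_2(0) = a_2 = 3
y_3 = S_3(0) = a_3 = -3
y_4 = S_3(3) = -2
t_q=27/4 is in segment 3 (τ=3/4); S_3(τ)=-79517/21760

y_0=-5 y_1=2 y_2=3 y_3=-3 y_4=-2
S(27/4) = -79517/21760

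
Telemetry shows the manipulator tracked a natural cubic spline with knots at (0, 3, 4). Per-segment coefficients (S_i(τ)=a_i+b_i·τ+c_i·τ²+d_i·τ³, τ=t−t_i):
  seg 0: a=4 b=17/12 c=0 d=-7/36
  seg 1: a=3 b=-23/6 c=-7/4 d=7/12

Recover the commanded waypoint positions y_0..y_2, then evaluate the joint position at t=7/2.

y_0 = S_0(0) = a_0 = 4
y_1 = S_1(0) = a_1 = 3
y_2 = S_1(1) = -2
t_q=7/2 is in segment 1 (τ=1/2); S_1(τ)=23/32

y_0=4 y_1=3 y_2=-2
S(7/2) = 23/32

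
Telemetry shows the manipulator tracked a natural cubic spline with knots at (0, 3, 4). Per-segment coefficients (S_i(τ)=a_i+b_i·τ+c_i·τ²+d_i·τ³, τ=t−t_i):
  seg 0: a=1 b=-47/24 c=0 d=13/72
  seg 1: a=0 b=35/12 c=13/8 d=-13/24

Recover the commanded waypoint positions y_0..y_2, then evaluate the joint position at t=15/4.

y_0=1 y_1=0 y_2=4
S(15/4) = 1471/512

y_0 = S_0(0) = a_0 = 1
y_1 = S_1(0) = a_1 = 0
y_2 = S_1(1) = 4
t_q=15/4 is in segment 1 (τ=3/4); S_1(τ)=1471/512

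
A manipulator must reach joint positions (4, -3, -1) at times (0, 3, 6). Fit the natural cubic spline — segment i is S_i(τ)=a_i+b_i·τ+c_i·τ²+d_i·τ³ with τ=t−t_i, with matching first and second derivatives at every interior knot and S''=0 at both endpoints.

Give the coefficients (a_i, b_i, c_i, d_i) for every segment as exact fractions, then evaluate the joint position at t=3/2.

  seg 0: a=4 b=-37/12 c=0 d=1/12
  seg 1: a=-3 b=-5/6 c=3/4 d=-1/12
S(3/2) = -11/32

Δ: Δ0=-7/3, Δ1=2/3
row 1: diag=12, rhs=18; c'=1/4, d'=3/2
back: M1=3/2
M: M0=0, M1=3/2, M2=0
seg 0: a=4, c=M0/2=0, d=(M1−M0)/(6·3)=1/12, b=Δ0−h0·(2M0+M1)/6=-37/12
seg 1: a=-3, c=M1/2=3/4, d=(M2−M1)/(6·3)=-1/12, b=Δ1−h1·(2M1+M2)/6=-5/6
t_q=3/2 → seg 0, τ=3/2; S=4+-37/12·τ+0·τ²+1/12·τ³=-11/32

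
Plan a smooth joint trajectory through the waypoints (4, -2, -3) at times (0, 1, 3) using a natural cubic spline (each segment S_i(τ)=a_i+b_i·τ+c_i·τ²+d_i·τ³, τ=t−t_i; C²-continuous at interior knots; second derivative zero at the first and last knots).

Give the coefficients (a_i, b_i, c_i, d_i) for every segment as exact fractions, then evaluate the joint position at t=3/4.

Δ: Δ0=-6, Δ1=-1/2
row 1: diag=6, rhs=33; c'=1/3, d'=11/2
back: M1=11/2
M: M0=0, M1=11/2, M2=0
seg 0: a=4, c=M0/2=0, d=(M1−M0)/(6·1)=11/12, b=Δ0−h0·(2M0+M1)/6=-83/12
seg 1: a=-2, c=M1/2=11/4, d=(M2−M1)/(6·2)=-11/24, b=Δ1−h1·(2M1+M2)/6=-25/6
t_q=3/4 → seg 0, τ=3/4; S=4+-83/12·τ+0·τ²+11/12·τ³=-205/256

  seg 0: a=4 b=-83/12 c=0 d=11/12
  seg 1: a=-2 b=-25/6 c=11/4 d=-11/24
S(3/4) = -205/256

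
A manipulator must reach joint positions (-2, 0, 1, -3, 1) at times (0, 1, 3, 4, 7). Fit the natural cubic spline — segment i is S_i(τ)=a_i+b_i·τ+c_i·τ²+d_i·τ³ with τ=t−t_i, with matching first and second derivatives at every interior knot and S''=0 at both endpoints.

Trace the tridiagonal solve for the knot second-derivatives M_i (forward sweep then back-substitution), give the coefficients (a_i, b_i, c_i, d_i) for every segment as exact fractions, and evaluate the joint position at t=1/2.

  seg 0: a=-2 b=2927/1500 c=0 d=73/1500
  seg 1: a=0 b=1573/750 c=73/500 d=-1417/3000
  seg 2: a=1 b=-224/75 c=-336/125 d=628/375
  seg 3: a=-3 b=-1252/375 c=292/125 d=-292/1125
S(1/2) = -4073/4000

Δ: Δ0=2, Δ1=1/2, Δ2=-4, Δ3=4/3
row 1: diag=6, rhs=-9; c'=1/3, d'=-3/2
row 2: denom=6−2·1/3=16/3; d'=(-27−2·-3/2)/(16/3)=-9/2
row 3: denom=8−1·3/16=125/16; d'=(32−1·-9/2)/(125/16)=584/125
back: M3=584/125
back: M2=-9/2−3/16·584/125=-672/125
back: M1=-3/2−1/3·-672/125=73/250
M: M0=0, M1=73/250, M2=-672/125, M3=584/125, M4=0
seg 0: a=-2, c=M0/2=0, d=(M1−M0)/(6·1)=73/1500, b=Δ0−h0·(2M0+M1)/6=2927/1500
seg 1: a=0, c=M1/2=73/500, d=(M2−M1)/(6·2)=-1417/3000, b=Δ1−h1·(2M1+M2)/6=1573/750
seg 2: a=1, c=M2/2=-336/125, d=(M3−M2)/(6·1)=628/375, b=Δ2−h2·(2M2+M3)/6=-224/75
seg 3: a=-3, c=M3/2=292/125, d=(M4−M3)/(6·3)=-292/1125, b=Δ3−h3·(2M3+M4)/6=-1252/375
t_q=1/2 → seg 0, τ=1/2; S=-2+2927/1500·τ+0·τ²+73/1500·τ³=-4073/4000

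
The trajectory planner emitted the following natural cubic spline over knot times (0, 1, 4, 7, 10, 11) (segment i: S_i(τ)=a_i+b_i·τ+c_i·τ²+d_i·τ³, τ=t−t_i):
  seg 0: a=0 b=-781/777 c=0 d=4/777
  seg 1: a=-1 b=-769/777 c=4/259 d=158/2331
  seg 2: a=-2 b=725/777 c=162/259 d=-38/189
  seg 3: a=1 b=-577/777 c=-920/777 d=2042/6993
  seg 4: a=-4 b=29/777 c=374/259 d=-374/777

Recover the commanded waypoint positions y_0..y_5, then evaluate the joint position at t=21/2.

y_0=0 y_1=-1 y_2=-2 y_3=1 y_4=-4 y_5=-3
S(21/2) = -3813/1036

y_0 = S_0(0) = a_0 = 0
y_1 = S_1(0) = a_1 = -1
y_2 = S_2(0) = a_2 = -2
y_3 = S_3(0) = a_3 = 1
y_4 = S_4(0) = a_4 = -4
y_5 = S_4(1) = -3
t_q=21/2 is in segment 4 (τ=1/2); S_4(τ)=-3813/1036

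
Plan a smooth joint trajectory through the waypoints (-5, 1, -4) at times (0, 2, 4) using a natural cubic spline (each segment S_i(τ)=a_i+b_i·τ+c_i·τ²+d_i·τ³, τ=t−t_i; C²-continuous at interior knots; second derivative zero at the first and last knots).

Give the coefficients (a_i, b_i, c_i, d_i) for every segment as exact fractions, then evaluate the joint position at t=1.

  seg 0: a=-5 b=35/8 c=0 d=-11/32
  seg 1: a=1 b=1/4 c=-33/16 d=11/32
S(1) = -31/32

Δ: Δ0=3, Δ1=-5/2
row 1: diag=8, rhs=-33; c'=1/4, d'=-33/8
back: M1=-33/8
M: M0=0, M1=-33/8, M2=0
seg 0: a=-5, c=M0/2=0, d=(M1−M0)/(6·2)=-11/32, b=Δ0−h0·(2M0+M1)/6=35/8
seg 1: a=1, c=M1/2=-33/16, d=(M2−M1)/(6·2)=11/32, b=Δ1−h1·(2M1+M2)/6=1/4
t_q=1 → seg 0, τ=1; S=-5+35/8·τ+0·τ²+-11/32·τ³=-31/32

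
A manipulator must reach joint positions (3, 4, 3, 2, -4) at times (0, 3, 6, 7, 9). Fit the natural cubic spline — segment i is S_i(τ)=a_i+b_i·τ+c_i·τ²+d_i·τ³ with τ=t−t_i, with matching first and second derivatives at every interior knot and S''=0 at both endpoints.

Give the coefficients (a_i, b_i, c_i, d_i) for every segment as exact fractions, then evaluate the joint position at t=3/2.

  seg 0: a=3 b=41/85 c=0 d=-38/2295
  seg 1: a=4 b=3/85 c=-38/255 d=4/459
  seg 2: a=3 b=-53/85 c=-6/85 d=-26/85
  seg 3: a=2 b=-143/85 c=-84/85 d=14/85
S(3/2) = 1247/340

Δ: Δ0=1/3, Δ1=-1/3, Δ2=-1, Δ3=-3
row 1: diag=12, rhs=-4; c'=1/4, d'=-1/3
row 2: denom=8−3·1/4=29/4; d'=(-4−3·-1/3)/(29/4)=-12/29
row 3: denom=6−1·4/29=170/29; d'=(-12−1·-12/29)/(170/29)=-168/85
back: M3=-168/85
back: M2=-12/29−4/29·-168/85=-12/85
back: M1=-1/3−1/4·-12/85=-76/255
M: M0=0, M1=-76/255, M2=-12/85, M3=-168/85, M4=0
seg 0: a=3, c=M0/2=0, d=(M1−M0)/(6·3)=-38/2295, b=Δ0−h0·(2M0+M1)/6=41/85
seg 1: a=4, c=M1/2=-38/255, d=(M2−M1)/(6·3)=4/459, b=Δ1−h1·(2M1+M2)/6=3/85
seg 2: a=3, c=M2/2=-6/85, d=(M3−M2)/(6·1)=-26/85, b=Δ2−h2·(2M2+M3)/6=-53/85
seg 3: a=2, c=M3/2=-84/85, d=(M4−M3)/(6·2)=14/85, b=Δ3−h3·(2M3+M4)/6=-143/85
t_q=3/2 → seg 0, τ=3/2; S=3+41/85·τ+0·τ²+-38/2295·τ³=1247/340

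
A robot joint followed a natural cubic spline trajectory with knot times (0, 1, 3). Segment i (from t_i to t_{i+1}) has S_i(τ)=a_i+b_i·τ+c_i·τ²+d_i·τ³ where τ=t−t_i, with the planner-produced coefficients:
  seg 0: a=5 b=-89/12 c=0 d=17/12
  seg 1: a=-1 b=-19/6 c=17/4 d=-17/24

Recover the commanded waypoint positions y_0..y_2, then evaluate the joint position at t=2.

y_0=5 y_1=-1 y_2=4
S(2) = -5/8

y_0 = S_0(0) = a_0 = 5
y_1 = S_1(0) = a_1 = -1
y_2 = S_1(2) = 4
t_q=2 is in segment 1 (τ=1); S_1(τ)=-5/8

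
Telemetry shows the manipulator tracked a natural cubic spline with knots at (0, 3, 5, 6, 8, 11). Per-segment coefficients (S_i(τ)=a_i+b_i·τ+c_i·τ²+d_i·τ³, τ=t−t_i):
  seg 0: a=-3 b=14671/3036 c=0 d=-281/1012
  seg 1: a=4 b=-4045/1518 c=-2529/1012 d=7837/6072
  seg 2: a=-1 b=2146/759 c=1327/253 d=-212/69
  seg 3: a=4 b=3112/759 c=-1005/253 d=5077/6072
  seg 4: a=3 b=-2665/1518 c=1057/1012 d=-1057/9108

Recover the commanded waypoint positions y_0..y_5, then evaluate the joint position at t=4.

y_0=-3 y_1=4 y_2=-1 y_3=4 y_4=3 y_5=4
S(4) = 257/2024

y_0 = S_0(0) = a_0 = -3
y_1 = S_1(0) = a_1 = 4
y_2 = S_2(0) = a_2 = -1
y_3 = S_3(0) = a_3 = 4
y_4 = S_4(0) = a_4 = 3
y_5 = S_4(3) = 4
t_q=4 is in segment 1 (τ=1); S_1(τ)=257/2024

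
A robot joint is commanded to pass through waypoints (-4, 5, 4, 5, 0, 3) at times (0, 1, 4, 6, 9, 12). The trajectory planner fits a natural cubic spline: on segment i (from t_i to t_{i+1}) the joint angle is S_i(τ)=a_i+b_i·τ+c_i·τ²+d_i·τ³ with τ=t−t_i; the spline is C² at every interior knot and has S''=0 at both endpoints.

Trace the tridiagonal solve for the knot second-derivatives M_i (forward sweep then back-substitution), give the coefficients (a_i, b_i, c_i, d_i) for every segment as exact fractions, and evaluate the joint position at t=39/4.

Δ: Δ0=9, Δ1=-1/3, Δ2=1/2, Δ3=-5/3, Δ4=1
row 1: diag=8, rhs=-56; c'=3/8, d'=-7
row 2: denom=10−3·3/8=71/8; d'=(5−3·-7)/(71/8)=208/71
row 3: denom=10−2·16/71=678/71; d'=(-13−2·208/71)/(678/71)=-1339/678
row 4: denom=12−3·71/226=2499/226; d'=(16−3·-1339/678)/(2499/226)=4955/2499
back: M4=4955/2499
back: M3=-1339/678−71/226·4955/2499=-2164/833
back: M2=208/71−16/71·-2164/833=2928/833
back: M1=-7−3/8·2928/833=-6929/833
M: M0=0, M1=-6929/833, M2=2928/833, M3=-2164/833, M4=4955/2499, M5=0
seg 0: a=-4, c=M0/2=0, d=(M1−M0)/(6·1)=-6929/4998, b=Δ0−h0·(2M0+M1)/6=51911/4998
seg 1: a=5, c=M1/2=-6929/1666, d=(M2−M1)/(6·3)=9857/14994, b=Δ1−h1·(2M1+M2)/6=15562/2499
seg 2: a=4, c=M2/2=1464/833, d=(M3−M2)/(6·2)=-1273/2499, b=Δ2−h2·(2M2+M3)/6=-4885/4998
seg 3: a=5, c=M3/2=-1082/833, d=(M4−M3)/(6·3)=11447/44982, b=Δ3−h3·(2M3+M4)/6=-43/714
seg 4: a=0, c=M4/2=4955/4998, d=(M5−M4)/(6·3)=-4955/44982, b=Δ4−h4·(2M4+M5)/6=-2456/2499
t_q=39/4 → seg 4, τ=3/4; S=0+-2456/2499·τ+4955/4998·τ²+-4955/44982·τ³=-3441/15232

  seg 0: a=-4 b=51911/4998 c=0 d=-6929/4998
  seg 1: a=5 b=15562/2499 c=-6929/1666 d=9857/14994
  seg 2: a=4 b=-4885/4998 c=1464/833 d=-1273/2499
  seg 3: a=5 b=-43/714 c=-1082/833 d=11447/44982
  seg 4: a=0 b=-2456/2499 c=4955/4998 d=-4955/44982
S(39/4) = -3441/15232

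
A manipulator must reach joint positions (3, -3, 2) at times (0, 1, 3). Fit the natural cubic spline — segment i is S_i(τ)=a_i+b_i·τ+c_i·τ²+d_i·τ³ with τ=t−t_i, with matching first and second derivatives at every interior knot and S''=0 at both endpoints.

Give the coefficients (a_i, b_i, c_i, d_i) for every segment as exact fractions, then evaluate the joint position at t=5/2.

Δ: Δ0=-6, Δ1=5/2
row 1: diag=6, rhs=51; c'=1/3, d'=17/2
back: M1=17/2
M: M0=0, M1=17/2, M2=0
seg 0: a=3, c=M0/2=0, d=(M1−M0)/(6·1)=17/12, b=Δ0−h0·(2M0+M1)/6=-89/12
seg 1: a=-3, c=M1/2=17/4, d=(M2−M1)/(6·2)=-17/24, b=Δ1−h1·(2M1+M2)/6=-19/6
t_q=5/2 → seg 1, τ=3/2; S=-3+-19/6·τ+17/4·τ²+-17/24·τ³=-37/64

  seg 0: a=3 b=-89/12 c=0 d=17/12
  seg 1: a=-3 b=-19/6 c=17/4 d=-17/24
S(5/2) = -37/64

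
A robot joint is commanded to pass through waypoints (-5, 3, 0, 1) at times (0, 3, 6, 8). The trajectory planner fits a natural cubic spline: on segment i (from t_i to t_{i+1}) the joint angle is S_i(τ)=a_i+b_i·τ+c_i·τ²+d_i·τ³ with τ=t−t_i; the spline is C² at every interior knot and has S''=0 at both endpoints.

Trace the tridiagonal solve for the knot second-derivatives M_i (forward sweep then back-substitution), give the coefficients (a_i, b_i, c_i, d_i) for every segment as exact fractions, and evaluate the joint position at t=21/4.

  seg 0: a=-5 b=839/222 c=0 d=-247/1998
  seg 1: a=3 b=49/111 c=-247/222 d=421/1998
  seg 2: a=0 b=-121/222 c=29/37 d=-29/222
S(21/4) = 3603/4736

Δ: Δ0=8/3, Δ1=-1, Δ2=1/2
row 1: diag=12, rhs=-22; c'=1/4, d'=-11/6
row 2: denom=10−3·1/4=37/4; d'=(9−3·-11/6)/(37/4)=58/37
back: M2=58/37
back: M1=-11/6−1/4·58/37=-247/111
M: M0=0, M1=-247/111, M2=58/37, M3=0
seg 0: a=-5, c=M0/2=0, d=(M1−M0)/(6·3)=-247/1998, b=Δ0−h0·(2M0+M1)/6=839/222
seg 1: a=3, c=M1/2=-247/222, d=(M2−M1)/(6·3)=421/1998, b=Δ1−h1·(2M1+M2)/6=49/111
seg 2: a=0, c=M2/2=29/37, d=(M3−M2)/(6·2)=-29/222, b=Δ2−h2·(2M2+M3)/6=-121/222
t_q=21/4 → seg 1, τ=9/4; S=3+49/111·τ+-247/222·τ²+421/1998·τ³=3603/4736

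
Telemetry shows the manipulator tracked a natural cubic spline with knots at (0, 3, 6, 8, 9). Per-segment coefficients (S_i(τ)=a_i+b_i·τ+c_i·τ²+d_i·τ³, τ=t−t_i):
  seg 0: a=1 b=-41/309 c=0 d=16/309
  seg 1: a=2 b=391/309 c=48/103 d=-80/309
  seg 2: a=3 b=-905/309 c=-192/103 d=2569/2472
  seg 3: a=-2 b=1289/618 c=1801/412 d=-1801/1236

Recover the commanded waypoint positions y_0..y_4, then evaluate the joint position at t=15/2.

y_0=1 y_1=2 y_2=3 y_3=-2 y_4=3
S(15/2) = -13711/6592

y_0 = S_0(0) = a_0 = 1
y_1 = S_1(0) = a_1 = 2
y_2 = S_2(0) = a_2 = 3
y_3 = S_3(0) = a_3 = -2
y_4 = S_3(1) = 3
t_q=15/2 is in segment 2 (τ=3/2); S_2(τ)=-13711/6592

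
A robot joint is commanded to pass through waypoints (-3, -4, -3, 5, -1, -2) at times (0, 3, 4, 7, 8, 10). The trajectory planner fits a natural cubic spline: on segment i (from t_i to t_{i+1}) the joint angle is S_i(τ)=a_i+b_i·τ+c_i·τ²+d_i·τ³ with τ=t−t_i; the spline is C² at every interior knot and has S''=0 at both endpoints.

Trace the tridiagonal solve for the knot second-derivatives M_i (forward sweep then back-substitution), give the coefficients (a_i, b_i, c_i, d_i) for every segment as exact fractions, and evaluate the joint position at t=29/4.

  seg 0: a=-3 b=-919/1686 c=0 d=119/5058
  seg 1: a=-4 b=76/843 c=119/562 d=1177/1686
  seg 2: a=-3 b=4397/1686 c=648/281 d=-1285/1686
  seg 3: a=5 b=-3485/843 c=-2559/562 d=4531/1686
  seg 4: a=-1 b=-8731/1686 c=986/281 d=-493/843
S(29/4) = 133941/35968

Δ: Δ0=-1/3, Δ1=1, Δ2=8/3, Δ3=-6, Δ4=-1/2
row 1: diag=8, rhs=8; c'=1/8, d'=1
row 2: denom=8−1·1/8=63/8; d'=(10−1·1)/(63/8)=8/7
row 3: denom=8−3·8/21=48/7; d'=(-52−3·8/7)/(48/7)=-97/12
row 4: denom=6−1·7/48=281/48; d'=(33−1·-97/12)/(281/48)=1972/281
back: M4=1972/281
back: M3=-97/12−7/48·1972/281=-2559/281
back: M2=8/7−8/21·-2559/281=1296/281
back: M1=1−1/8·1296/281=119/281
M: M0=0, M1=119/281, M2=1296/281, M3=-2559/281, M4=1972/281, M5=0
seg 0: a=-3, c=M0/2=0, d=(M1−M0)/(6·3)=119/5058, b=Δ0−h0·(2M0+M1)/6=-919/1686
seg 1: a=-4, c=M1/2=119/562, d=(M2−M1)/(6·1)=1177/1686, b=Δ1−h1·(2M1+M2)/6=76/843
seg 2: a=-3, c=M2/2=648/281, d=(M3−M2)/(6·3)=-1285/1686, b=Δ2−h2·(2M2+M3)/6=4397/1686
seg 3: a=5, c=M3/2=-2559/562, d=(M4−M3)/(6·1)=4531/1686, b=Δ3−h3·(2M3+M4)/6=-3485/843
seg 4: a=-1, c=M4/2=986/281, d=(M5−M4)/(6·2)=-493/843, b=Δ4−h4·(2M4+M5)/6=-8731/1686
t_q=29/4 → seg 3, τ=1/4; S=5+-3485/843·τ+-2559/562·τ²+4531/1686·τ³=133941/35968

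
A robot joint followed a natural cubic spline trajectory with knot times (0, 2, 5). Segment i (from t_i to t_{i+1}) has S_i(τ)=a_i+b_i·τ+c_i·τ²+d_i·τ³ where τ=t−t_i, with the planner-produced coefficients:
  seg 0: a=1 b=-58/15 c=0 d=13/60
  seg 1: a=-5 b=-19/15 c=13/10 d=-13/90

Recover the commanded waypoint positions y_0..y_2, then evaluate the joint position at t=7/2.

y_0 = S_0(0) = a_0 = 1
y_1 = S_1(0) = a_1 = -5
y_2 = S_1(3) = -1
t_q=7/2 is in segment 1 (τ=3/2); S_1(τ)=-357/80

y_0=1 y_1=-5 y_2=-1
S(7/2) = -357/80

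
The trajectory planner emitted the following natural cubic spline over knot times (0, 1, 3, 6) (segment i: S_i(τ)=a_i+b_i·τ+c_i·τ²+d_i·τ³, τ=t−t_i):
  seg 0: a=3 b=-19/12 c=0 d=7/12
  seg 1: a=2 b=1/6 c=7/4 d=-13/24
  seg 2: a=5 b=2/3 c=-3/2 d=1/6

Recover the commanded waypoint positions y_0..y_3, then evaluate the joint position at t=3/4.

y_0 = S_0(0) = a_0 = 3
y_1 = S_1(0) = a_1 = 2
y_2 = S_2(0) = a_2 = 5
y_3 = S_2(3) = -2
t_q=3/4 is in segment 0 (τ=3/4); S_0(τ)=527/256

y_0=3 y_1=2 y_2=5 y_3=-2
S(3/4) = 527/256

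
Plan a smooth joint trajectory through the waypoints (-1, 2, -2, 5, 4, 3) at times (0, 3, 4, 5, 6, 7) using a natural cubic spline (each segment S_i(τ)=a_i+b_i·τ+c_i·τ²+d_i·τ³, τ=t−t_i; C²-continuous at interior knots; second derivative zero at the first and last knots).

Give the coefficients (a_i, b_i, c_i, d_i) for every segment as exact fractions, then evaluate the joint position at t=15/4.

Δ: Δ0=1, Δ1=-4, Δ2=7, Δ3=-1, Δ4=-1
row 1: diag=8, rhs=-30; c'=1/8, d'=-15/4
row 2: denom=4−1·1/8=31/8; d'=(66−1·-15/4)/(31/8)=18
row 3: denom=4−1·8/31=116/31; d'=(-48−1·18)/(116/31)=-1023/58
row 4: denom=4−1·31/116=433/116; d'=(0−1·-1023/58)/(433/116)=2046/433
back: M4=2046/433
back: M3=-1023/58−31/116·2046/433=-8184/433
back: M2=18−8/31·-8184/433=9906/433
back: M1=-15/4−1/8·9906/433=-2862/433
M: M0=0, M1=-2862/433, M2=9906/433, M3=-8184/433, M4=2046/433, M5=0
seg 0: a=-1, c=M0/2=0, d=(M1−M0)/(6·3)=-159/433, b=Δ0−h0·(2M0+M1)/6=1864/433
seg 1: a=2, c=M1/2=-1431/433, d=(M2−M1)/(6·1)=2128/433, b=Δ1−h1·(2M1+M2)/6=-2429/433
seg 2: a=-2, c=M2/2=4953/433, d=(M3−M2)/(6·1)=-3015/433, b=Δ2−h2·(2M2+M3)/6=1093/433
seg 3: a=5, c=M3/2=-4092/433, d=(M4−M3)/(6·1)=1705/433, b=Δ3−h3·(2M3+M4)/6=1954/433
seg 4: a=4, c=M4/2=1023/433, d=(M5−M4)/(6·1)=-341/433, b=Δ4−h4·(2M4+M5)/6=-1115/433
t_q=15/4 → seg 1, τ=3/4; S=2+-2429/433·τ+-1431/433·τ²+2128/433·τ³=-13807/6928

  seg 0: a=-1 b=1864/433 c=0 d=-159/433
  seg 1: a=2 b=-2429/433 c=-1431/433 d=2128/433
  seg 2: a=-2 b=1093/433 c=4953/433 d=-3015/433
  seg 3: a=5 b=1954/433 c=-4092/433 d=1705/433
  seg 4: a=4 b=-1115/433 c=1023/433 d=-341/433
S(15/4) = -13807/6928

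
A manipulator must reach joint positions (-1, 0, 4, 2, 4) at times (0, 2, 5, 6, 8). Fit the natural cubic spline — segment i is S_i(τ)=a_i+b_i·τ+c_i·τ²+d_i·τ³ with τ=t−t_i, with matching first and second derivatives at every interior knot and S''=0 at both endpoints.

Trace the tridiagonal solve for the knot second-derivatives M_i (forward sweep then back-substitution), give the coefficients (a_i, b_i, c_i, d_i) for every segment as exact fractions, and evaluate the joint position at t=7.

  seg 0: a=-1 b=-25/1248 c=0 d=649/4992
  seg 1: a=0 b=961/624 c=649/832 d=-163/576
  seg 2: a=4 b=-3545/2496 c=-735/416 d=2963/2496
  seg 3: a=2 b=-869/624 c=1493/832 d=-1493/4992
S(7) = 3499/1664

Δ: Δ0=1/2, Δ1=4/3, Δ2=-2, Δ3=1
row 1: diag=10, rhs=5; c'=3/10, d'=1/2
row 2: denom=8−3·3/10=71/10; d'=(-20−3·1/2)/(71/10)=-215/71
row 3: denom=6−1·10/71=416/71; d'=(18−1·-215/71)/(416/71)=1493/416
back: M3=1493/416
back: M2=-215/71−10/71·1493/416=-735/208
back: M1=1/2−3/10·-735/208=649/416
M: M0=0, M1=649/416, M2=-735/208, M3=1493/416, M4=0
seg 0: a=-1, c=M0/2=0, d=(M1−M0)/(6·2)=649/4992, b=Δ0−h0·(2M0+M1)/6=-25/1248
seg 1: a=0, c=M1/2=649/832, d=(M2−M1)/(6·3)=-163/576, b=Δ1−h1·(2M1+M2)/6=961/624
seg 2: a=4, c=M2/2=-735/416, d=(M3−M2)/(6·1)=2963/2496, b=Δ2−h2·(2M2+M3)/6=-3545/2496
seg 3: a=2, c=M3/2=1493/832, d=(M4−M3)/(6·2)=-1493/4992, b=Δ3−h3·(2M3+M4)/6=-869/624
t_q=7 → seg 3, τ=1; S=2+-869/624·τ+1493/832·τ²+-1493/4992·τ³=3499/1664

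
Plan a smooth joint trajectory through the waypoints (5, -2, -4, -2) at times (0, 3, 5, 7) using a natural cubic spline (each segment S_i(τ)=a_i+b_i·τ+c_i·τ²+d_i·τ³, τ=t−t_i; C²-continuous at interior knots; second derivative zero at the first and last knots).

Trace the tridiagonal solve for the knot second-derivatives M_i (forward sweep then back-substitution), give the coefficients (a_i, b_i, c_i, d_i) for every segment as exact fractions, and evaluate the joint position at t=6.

  seg 0: a=5 b=-148/57 c=0 d=5/171
  seg 1: a=-2 b=-103/57 c=5/19 d=4/57
  seg 2: a=-4 b=5/57 c=13/19 d=-13/114
S(6) = -127/38

Δ: Δ0=-7/3, Δ1=-1, Δ2=1
row 1: diag=10, rhs=8; c'=1/5, d'=4/5
row 2: denom=8−2·1/5=38/5; d'=(12−2·4/5)/(38/5)=26/19
back: M2=26/19
back: M1=4/5−1/5·26/19=10/19
M: M0=0, M1=10/19, M2=26/19, M3=0
seg 0: a=5, c=M0/2=0, d=(M1−M0)/(6·3)=5/171, b=Δ0−h0·(2M0+M1)/6=-148/57
seg 1: a=-2, c=M1/2=5/19, d=(M2−M1)/(6·2)=4/57, b=Δ1−h1·(2M1+M2)/6=-103/57
seg 2: a=-4, c=M2/2=13/19, d=(M3−M2)/(6·2)=-13/114, b=Δ2−h2·(2M2+M3)/6=5/57
t_q=6 → seg 2, τ=1; S=-4+5/57·τ+13/19·τ²+-13/114·τ³=-127/38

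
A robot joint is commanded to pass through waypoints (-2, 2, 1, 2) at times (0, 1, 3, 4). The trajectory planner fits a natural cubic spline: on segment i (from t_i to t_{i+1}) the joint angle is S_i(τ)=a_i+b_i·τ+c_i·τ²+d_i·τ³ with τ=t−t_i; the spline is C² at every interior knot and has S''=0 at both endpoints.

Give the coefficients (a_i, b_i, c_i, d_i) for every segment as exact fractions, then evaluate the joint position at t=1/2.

Δ: Δ0=4, Δ1=-1/2, Δ2=1
row 1: diag=6, rhs=-27; c'=1/3, d'=-9/2
row 2: denom=6−2·1/3=16/3; d'=(9−2·-9/2)/(16/3)=27/8
back: M2=27/8
back: M1=-9/2−1/3·27/8=-45/8
M: M0=0, M1=-45/8, M2=27/8, M3=0
seg 0: a=-2, c=M0/2=0, d=(M1−M0)/(6·1)=-15/16, b=Δ0−h0·(2M0+M1)/6=79/16
seg 1: a=2, c=M1/2=-45/16, d=(M2−M1)/(6·2)=3/4, b=Δ1−h1·(2M1+M2)/6=17/8
seg 2: a=1, c=M2/2=27/16, d=(M3−M2)/(6·1)=-9/16, b=Δ2−h2·(2M2+M3)/6=-1/8
t_q=1/2 → seg 0, τ=1/2; S=-2+79/16·τ+0·τ²+-15/16·τ³=45/128

  seg 0: a=-2 b=79/16 c=0 d=-15/16
  seg 1: a=2 b=17/8 c=-45/16 d=3/4
  seg 2: a=1 b=-1/8 c=27/16 d=-9/16
S(1/2) = 45/128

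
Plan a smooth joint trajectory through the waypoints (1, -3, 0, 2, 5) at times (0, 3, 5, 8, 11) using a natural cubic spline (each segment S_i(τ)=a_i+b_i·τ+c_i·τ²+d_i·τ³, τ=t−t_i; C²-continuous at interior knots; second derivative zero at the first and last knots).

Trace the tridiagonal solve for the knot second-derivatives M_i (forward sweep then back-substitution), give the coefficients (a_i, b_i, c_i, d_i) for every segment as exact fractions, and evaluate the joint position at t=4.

  seg 0: a=1 b=-539/236 c=0 d=673/6372
  seg 1: a=-3 b=67/118 c=673/708 d=-343/1416
  seg 2: a=0 b=259/177 c=-89/177 d=14/177
  seg 3: a=2 b=103/177 c=37/177 d=-37/1593
S(4) = -2441/1416

Δ: Δ0=-4/3, Δ1=3/2, Δ2=2/3, Δ3=1
row 1: diag=10, rhs=17; c'=1/5, d'=17/10
row 2: denom=10−2·1/5=48/5; d'=(-5−2·17/10)/(48/5)=-7/8
row 3: denom=12−3·5/16=177/16; d'=(2−3·-7/8)/(177/16)=74/177
back: M3=74/177
back: M2=-7/8−5/16·74/177=-178/177
back: M1=17/10−1/5·-178/177=673/354
M: M0=0, M1=673/354, M2=-178/177, M3=74/177, M4=0
seg 0: a=1, c=M0/2=0, d=(M1−M0)/(6·3)=673/6372, b=Δ0−h0·(2M0+M1)/6=-539/236
seg 1: a=-3, c=M1/2=673/708, d=(M2−M1)/(6·2)=-343/1416, b=Δ1−h1·(2M1+M2)/6=67/118
seg 2: a=0, c=M2/2=-89/177, d=(M3−M2)/(6·3)=14/177, b=Δ2−h2·(2M2+M3)/6=259/177
seg 3: a=2, c=M3/2=37/177, d=(M4−M3)/(6·3)=-37/1593, b=Δ3−h3·(2M3+M4)/6=103/177
t_q=4 → seg 1, τ=1; S=-3+67/118·τ+673/708·τ²+-343/1416·τ³=-2441/1416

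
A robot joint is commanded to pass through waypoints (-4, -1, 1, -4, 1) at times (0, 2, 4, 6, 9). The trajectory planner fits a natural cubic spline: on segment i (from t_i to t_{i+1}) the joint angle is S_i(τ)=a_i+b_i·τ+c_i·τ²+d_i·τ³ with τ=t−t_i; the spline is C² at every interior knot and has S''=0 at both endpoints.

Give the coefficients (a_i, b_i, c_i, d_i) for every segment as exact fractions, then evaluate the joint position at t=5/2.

  seg 0: a=-4 b=283/213 c=0 d=73/1704
  seg 1: a=-1 b=785/426 c=73/284 d=-289/852
  seg 2: a=1 b=-511/426 c=-505/284 d=961/1704
  seg 3: a=-4 b=-329/213 c=114/71 d=-38/213
S(5/2) = -129/2272

Δ: Δ0=3/2, Δ1=1, Δ2=-5/2, Δ3=5/3
row 1: diag=8, rhs=-3; c'=1/4, d'=-3/8
row 2: denom=8−2·1/4=15/2; d'=(-21−2·-3/8)/(15/2)=-27/10
row 3: denom=10−2·4/15=142/15; d'=(25−2·-27/10)/(142/15)=228/71
back: M3=228/71
back: M2=-27/10−4/15·228/71=-505/142
back: M1=-3/8−1/4·-505/142=73/142
M: M0=0, M1=73/142, M2=-505/142, M3=228/71, M4=0
seg 0: a=-4, c=M0/2=0, d=(M1−M0)/(6·2)=73/1704, b=Δ0−h0·(2M0+M1)/6=283/213
seg 1: a=-1, c=M1/2=73/284, d=(M2−M1)/(6·2)=-289/852, b=Δ1−h1·(2M1+M2)/6=785/426
seg 2: a=1, c=M2/2=-505/284, d=(M3−M2)/(6·2)=961/1704, b=Δ2−h2·(2M2+M3)/6=-511/426
seg 3: a=-4, c=M3/2=114/71, d=(M4−M3)/(6·3)=-38/213, b=Δ3−h3·(2M3+M4)/6=-329/213
t_q=5/2 → seg 1, τ=1/2; S=-1+785/426·τ+73/284·τ²+-289/852·τ³=-129/2272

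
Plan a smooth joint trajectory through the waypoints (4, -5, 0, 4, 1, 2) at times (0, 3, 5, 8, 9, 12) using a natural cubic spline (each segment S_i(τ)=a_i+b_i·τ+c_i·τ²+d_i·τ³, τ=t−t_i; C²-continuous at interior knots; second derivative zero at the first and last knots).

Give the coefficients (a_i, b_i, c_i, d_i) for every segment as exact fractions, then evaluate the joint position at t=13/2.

Δ: Δ0=-3, Δ1=5/2, Δ2=4/3, Δ3=-3, Δ4=1/3
row 1: diag=10, rhs=33; c'=1/5, d'=33/10
row 2: denom=10−2·1/5=48/5; d'=(-7−2·33/10)/(48/5)=-17/12
row 3: denom=8−3·5/16=113/16; d'=(-26−3·-17/12)/(113/16)=-348/113
row 4: denom=8−1·16/113=888/113; d'=(20−1·-348/113)/(888/113)=326/111
back: M4=326/111
back: M3=-348/113−16/113·326/111=-388/111
back: M2=-17/12−5/16·-388/111=-12/37
back: M1=33/10−1/5·-12/37=249/74
M: M0=0, M1=249/74, M2=-12/37, M3=-388/111, M4=326/111, M5=0
seg 0: a=4, c=M0/2=0, d=(M1−M0)/(6·3)=83/444, b=Δ0−h0·(2M0+M1)/6=-693/148
seg 1: a=-5, c=M1/2=249/148, d=(M2−M1)/(6·2)=-91/296, b=Δ1−h1·(2M1+M2)/6=27/74
seg 2: a=0, c=M2/2=-6/37, d=(M3−M2)/(6·3)=-176/999, b=Δ2−h2·(2M2+M3)/6=126/37
seg 3: a=4, c=M3/2=-194/111, d=(M4−M3)/(6·1)=119/111, b=Δ3−h3·(2M3+M4)/6=-86/37
seg 4: a=1, c=M4/2=163/111, d=(M5−M4)/(6·3)=-163/999, b=Δ4−h4·(2M4+M5)/6=-289/111
t_q=13/2 → seg 2, τ=3/2; S=0+126/37·τ+-6/37·τ²+-176/999·τ³=307/74

  seg 0: a=4 b=-693/148 c=0 d=83/444
  seg 1: a=-5 b=27/74 c=249/148 d=-91/296
  seg 2: a=0 b=126/37 c=-6/37 d=-176/999
  seg 3: a=4 b=-86/37 c=-194/111 d=119/111
  seg 4: a=1 b=-289/111 c=163/111 d=-163/999
S(13/2) = 307/74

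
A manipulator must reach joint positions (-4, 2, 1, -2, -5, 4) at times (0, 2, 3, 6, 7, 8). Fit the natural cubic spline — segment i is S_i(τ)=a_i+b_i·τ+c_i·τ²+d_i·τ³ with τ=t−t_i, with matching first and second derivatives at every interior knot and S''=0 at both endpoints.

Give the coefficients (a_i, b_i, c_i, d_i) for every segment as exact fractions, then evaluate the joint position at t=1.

  seg 0: a=-4 b=5539/1241 c=0 d=-454/1241
  seg 1: a=2 b=91/1241 c=-2724/1241 d=1392/1241
  seg 2: a=1 b=-1181/1241 c=1452/1241 d=-1472/3723
  seg 3: a=-2 b=-5717/1241 c=-2964/1241 d=4958/1241
  seg 4: a=-5 b=3229/1241 c=11910/1241 d=-3970/1241
S(1) = 121/1241

Δ: Δ0=3, Δ1=-1, Δ2=-1, Δ3=-3, Δ4=9
row 1: diag=6, rhs=-24; c'=1/6, d'=-4
row 2: denom=8−1·1/6=47/6; d'=(0−1·-4)/(47/6)=24/47
row 3: denom=8−3·18/47=322/47; d'=(-12−3·24/47)/(322/47)=-318/161
row 4: denom=4−1·47/322=1241/322; d'=(72−1·-318/161)/(1241/322)=23820/1241
back: M4=23820/1241
back: M3=-318/161−47/322·23820/1241=-5928/1241
back: M2=24/47−18/47·-5928/1241=2904/1241
back: M1=-4−1/6·2904/1241=-5448/1241
M: M0=0, M1=-5448/1241, M2=2904/1241, M3=-5928/1241, M4=23820/1241, M5=0
seg 0: a=-4, c=M0/2=0, d=(M1−M0)/(6·2)=-454/1241, b=Δ0−h0·(2M0+M1)/6=5539/1241
seg 1: a=2, c=M1/2=-2724/1241, d=(M2−M1)/(6·1)=1392/1241, b=Δ1−h1·(2M1+M2)/6=91/1241
seg 2: a=1, c=M2/2=1452/1241, d=(M3−M2)/(6·3)=-1472/3723, b=Δ2−h2·(2M2+M3)/6=-1181/1241
seg 3: a=-2, c=M3/2=-2964/1241, d=(M4−M3)/(6·1)=4958/1241, b=Δ3−h3·(2M3+M4)/6=-5717/1241
seg 4: a=-5, c=M4/2=11910/1241, d=(M5−M4)/(6·1)=-3970/1241, b=Δ4−h4·(2M4+M5)/6=3229/1241
t_q=1 → seg 0, τ=1; S=-4+5539/1241·τ+0·τ²+-454/1241·τ³=121/1241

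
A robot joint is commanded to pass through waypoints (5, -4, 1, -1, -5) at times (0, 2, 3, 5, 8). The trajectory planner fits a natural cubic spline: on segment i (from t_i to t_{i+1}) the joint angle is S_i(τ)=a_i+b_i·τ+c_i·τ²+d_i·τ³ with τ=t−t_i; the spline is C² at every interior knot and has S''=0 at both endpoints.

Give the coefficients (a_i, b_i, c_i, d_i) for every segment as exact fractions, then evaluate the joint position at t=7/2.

Δ: Δ0=-9/2, Δ1=5, Δ2=-1, Δ3=-4/3
row 1: diag=6, rhs=57; c'=1/6, d'=19/2
row 2: denom=6−1·1/6=35/6; d'=(-36−1·19/2)/(35/6)=-39/5
row 3: denom=10−2·12/35=326/35; d'=(-2−2·-39/5)/(326/35)=238/163
back: M3=238/163
back: M2=-39/5−12/35·238/163=-1353/163
back: M1=19/2−1/6·-1353/163=1774/163
M: M0=0, M1=1774/163, M2=-1353/163, M3=238/163, M4=0
seg 0: a=5, c=M0/2=0, d=(M1−M0)/(6·2)=887/978, b=Δ0−h0·(2M0+M1)/6=-7949/978
seg 1: a=-4, c=M1/2=887/163, d=(M2−M1)/(6·1)=-3127/978, b=Δ1−h1·(2M1+M2)/6=2695/978
seg 2: a=1, c=M2/2=-1353/326, d=(M3−M2)/(6·2)=1591/1956, b=Δ2−h2·(2M2+M3)/6=1979/489
seg 3: a=-1, c=M3/2=119/163, d=(M4−M3)/(6·3)=-119/1467, b=Δ3−h3·(2M3+M4)/6=-1366/489
t_q=7/2 → seg 2, τ=1/2; S=1+1979/489·τ+-1353/326·τ²+1591/1956·τ³=10889/5216

  seg 0: a=5 b=-7949/978 c=0 d=887/978
  seg 1: a=-4 b=2695/978 c=887/163 d=-3127/978
  seg 2: a=1 b=1979/489 c=-1353/326 d=1591/1956
  seg 3: a=-1 b=-1366/489 c=119/163 d=-119/1467
S(7/2) = 10889/5216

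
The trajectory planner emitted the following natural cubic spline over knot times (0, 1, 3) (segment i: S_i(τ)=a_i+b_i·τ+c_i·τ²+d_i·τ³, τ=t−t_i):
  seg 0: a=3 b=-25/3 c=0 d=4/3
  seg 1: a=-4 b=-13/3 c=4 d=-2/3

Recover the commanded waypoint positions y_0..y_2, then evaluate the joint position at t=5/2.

y_0 = S_0(0) = a_0 = 3
y_1 = S_1(0) = a_1 = -4
y_2 = S_1(2) = -2
t_q=5/2 is in segment 1 (τ=3/2); S_1(τ)=-15/4

y_0=3 y_1=-4 y_2=-2
S(5/2) = -15/4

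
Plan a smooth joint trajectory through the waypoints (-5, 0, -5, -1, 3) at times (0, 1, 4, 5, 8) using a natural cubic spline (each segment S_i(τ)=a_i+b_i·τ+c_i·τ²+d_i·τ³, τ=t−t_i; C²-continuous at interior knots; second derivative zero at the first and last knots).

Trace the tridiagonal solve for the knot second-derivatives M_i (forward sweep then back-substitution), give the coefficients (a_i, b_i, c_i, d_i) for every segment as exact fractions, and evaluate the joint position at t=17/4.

Δ: Δ0=5, Δ1=-5/3, Δ2=4, Δ3=4/3
row 1: diag=8, rhs=-40; c'=3/8, d'=-5
row 2: denom=8−3·3/8=55/8; d'=(34−3·-5)/(55/8)=392/55
row 3: denom=8−1·8/55=432/55; d'=(-16−1·392/55)/(432/55)=-53/18
back: M3=-53/18
back: M2=392/55−8/55·-53/18=68/9
back: M1=-5−3/8·68/9=-47/6
M: M0=0, M1=-47/6, M2=68/9, M3=-53/18, M4=0
seg 0: a=-5, c=M0/2=0, d=(M1−M0)/(6·1)=-47/36, b=Δ0−h0·(2M0+M1)/6=227/36
seg 1: a=0, c=M1/2=-47/12, d=(M2−M1)/(6·3)=277/324, b=Δ1−h1·(2M1+M2)/6=43/18
seg 2: a=-5, c=M2/2=34/9, d=(M3−M2)/(6·1)=-7/4, b=Δ2−h2·(2M2+M3)/6=71/36
seg 3: a=-1, c=M3/2=-53/36, d=(M4−M3)/(6·3)=53/324, b=Δ3−h3·(2M3+M4)/6=77/18
t_q=17/4 → seg 2, τ=1/4; S=-5+71/36·τ+34/9·τ²+-7/4·τ³=-3301/768

  seg 0: a=-5 b=227/36 c=0 d=-47/36
  seg 1: a=0 b=43/18 c=-47/12 d=277/324
  seg 2: a=-5 b=71/36 c=34/9 d=-7/4
  seg 3: a=-1 b=77/18 c=-53/36 d=53/324
S(17/4) = -3301/768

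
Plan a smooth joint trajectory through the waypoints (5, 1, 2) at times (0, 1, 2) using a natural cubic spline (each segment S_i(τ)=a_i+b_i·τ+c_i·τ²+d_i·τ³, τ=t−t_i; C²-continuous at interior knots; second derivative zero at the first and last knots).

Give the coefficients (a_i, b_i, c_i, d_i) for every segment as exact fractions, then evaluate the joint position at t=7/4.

  seg 0: a=5 b=-21/4 c=0 d=5/4
  seg 1: a=1 b=-3/2 c=15/4 d=-5/4
S(7/4) = 373/256

Δ: Δ0=-4, Δ1=1
row 1: diag=4, rhs=30; c'=1/4, d'=15/2
back: M1=15/2
M: M0=0, M1=15/2, M2=0
seg 0: a=5, c=M0/2=0, d=(M1−M0)/(6·1)=5/4, b=Δ0−h0·(2M0+M1)/6=-21/4
seg 1: a=1, c=M1/2=15/4, d=(M2−M1)/(6·1)=-5/4, b=Δ1−h1·(2M1+M2)/6=-3/2
t_q=7/4 → seg 1, τ=3/4; S=1+-3/2·τ+15/4·τ²+-5/4·τ³=373/256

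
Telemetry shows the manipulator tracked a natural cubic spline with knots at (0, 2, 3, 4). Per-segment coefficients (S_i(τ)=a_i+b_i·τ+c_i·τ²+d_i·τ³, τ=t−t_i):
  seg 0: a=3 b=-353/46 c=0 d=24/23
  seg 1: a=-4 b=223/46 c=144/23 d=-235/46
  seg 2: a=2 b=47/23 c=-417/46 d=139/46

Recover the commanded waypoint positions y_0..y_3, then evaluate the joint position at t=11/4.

y_0 = S_0(0) = a_0 = 3
y_1 = S_1(0) = a_1 = -4
y_2 = S_2(0) = a_2 = 2
y_3 = S_2(1) = -2
t_q=11/4 is in segment 1 (τ=3/4); S_1(τ)=2951/2944

y_0=3 y_1=-4 y_2=2 y_3=-2
S(11/4) = 2951/2944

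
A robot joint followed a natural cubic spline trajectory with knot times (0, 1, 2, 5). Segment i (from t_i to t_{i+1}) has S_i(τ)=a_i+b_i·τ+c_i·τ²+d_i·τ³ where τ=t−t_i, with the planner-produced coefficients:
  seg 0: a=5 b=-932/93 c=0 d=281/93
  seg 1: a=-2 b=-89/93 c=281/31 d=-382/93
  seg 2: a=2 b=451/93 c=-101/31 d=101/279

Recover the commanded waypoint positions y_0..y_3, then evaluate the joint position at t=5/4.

y_0=5 y_1=-2 y_2=2 y_3=-3
S(5/4) = -1723/992

y_0 = S_0(0) = a_0 = 5
y_1 = S_1(0) = a_1 = -2
y_2 = S_2(0) = a_2 = 2
y_3 = S_2(3) = -3
t_q=5/4 is in segment 1 (τ=1/4); S_1(τ)=-1723/992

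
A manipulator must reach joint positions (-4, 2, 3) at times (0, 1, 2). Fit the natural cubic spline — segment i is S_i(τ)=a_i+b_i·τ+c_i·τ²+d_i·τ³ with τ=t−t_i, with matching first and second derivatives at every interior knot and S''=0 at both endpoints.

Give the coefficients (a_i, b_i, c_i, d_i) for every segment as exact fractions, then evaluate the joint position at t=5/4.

  seg 0: a=-4 b=29/4 c=0 d=-5/4
  seg 1: a=2 b=7/2 c=-15/4 d=5/4
S(5/4) = 681/256

Δ: Δ0=6, Δ1=1
row 1: diag=4, rhs=-30; c'=1/4, d'=-15/2
back: M1=-15/2
M: M0=0, M1=-15/2, M2=0
seg 0: a=-4, c=M0/2=0, d=(M1−M0)/(6·1)=-5/4, b=Δ0−h0·(2M0+M1)/6=29/4
seg 1: a=2, c=M1/2=-15/4, d=(M2−M1)/(6·1)=5/4, b=Δ1−h1·(2M1+M2)/6=7/2
t_q=5/4 → seg 1, τ=1/4; S=2+7/2·τ+-15/4·τ²+5/4·τ³=681/256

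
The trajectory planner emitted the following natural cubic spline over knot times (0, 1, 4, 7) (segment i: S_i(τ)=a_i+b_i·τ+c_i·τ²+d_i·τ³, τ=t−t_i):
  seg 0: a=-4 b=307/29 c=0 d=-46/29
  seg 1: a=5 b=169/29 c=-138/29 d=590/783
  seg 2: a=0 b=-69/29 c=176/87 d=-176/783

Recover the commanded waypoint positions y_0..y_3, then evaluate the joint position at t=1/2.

y_0=-4 y_1=5 y_2=0 y_3=5
S(1/2) = 127/116

y_0 = S_0(0) = a_0 = -4
y_1 = S_1(0) = a_1 = 5
y_2 = S_2(0) = a_2 = 0
y_3 = S_2(3) = 5
t_q=1/2 is in segment 0 (τ=1/2); S_0(τ)=127/116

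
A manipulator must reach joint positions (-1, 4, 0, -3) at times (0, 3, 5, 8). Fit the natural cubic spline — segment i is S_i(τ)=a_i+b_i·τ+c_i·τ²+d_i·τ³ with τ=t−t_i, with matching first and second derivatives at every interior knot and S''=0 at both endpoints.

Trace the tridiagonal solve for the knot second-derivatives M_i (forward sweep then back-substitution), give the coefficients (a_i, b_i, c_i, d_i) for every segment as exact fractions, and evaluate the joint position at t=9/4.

  seg 0: a=-1 b=23/8 c=0 d=-29/216
  seg 1: a=4 b=-3/4 c=-29/24 d=7/24
  seg 2: a=0 b=-25/12 c=13/24 d=-13/216
S(9/4) = 2017/512

Δ: Δ0=5/3, Δ1=-2, Δ2=-1
row 1: diag=10, rhs=-22; c'=1/5, d'=-11/5
row 2: denom=10−2·1/5=48/5; d'=(6−2·-11/5)/(48/5)=13/12
back: M2=13/12
back: M1=-11/5−1/5·13/12=-29/12
M: M0=0, M1=-29/12, M2=13/12, M3=0
seg 0: a=-1, c=M0/2=0, d=(M1−M0)/(6·3)=-29/216, b=Δ0−h0·(2M0+M1)/6=23/8
seg 1: a=4, c=M1/2=-29/24, d=(M2−M1)/(6·2)=7/24, b=Δ1−h1·(2M1+M2)/6=-3/4
seg 2: a=0, c=M2/2=13/24, d=(M3−M2)/(6·3)=-13/216, b=Δ2−h2·(2M2+M3)/6=-25/12
t_q=9/4 → seg 0, τ=9/4; S=-1+23/8·τ+0·τ²+-29/216·τ³=2017/512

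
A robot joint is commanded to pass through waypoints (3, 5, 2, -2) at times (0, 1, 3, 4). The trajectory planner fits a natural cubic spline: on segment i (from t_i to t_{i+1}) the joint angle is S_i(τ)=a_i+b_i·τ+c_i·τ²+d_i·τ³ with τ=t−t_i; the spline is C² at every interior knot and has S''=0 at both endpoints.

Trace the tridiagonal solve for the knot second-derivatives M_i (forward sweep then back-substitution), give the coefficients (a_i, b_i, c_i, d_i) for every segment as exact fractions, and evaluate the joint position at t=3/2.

  seg 0: a=3 b=5/2 c=0 d=-1/2
  seg 1: a=5 b=1 c=-3/2 d=1/8
  seg 2: a=2 b=-7/2 c=-3/4 d=1/4
S(3/2) = 329/64

Δ: Δ0=2, Δ1=-3/2, Δ2=-4
row 1: diag=6, rhs=-21; c'=1/3, d'=-7/2
row 2: denom=6−2·1/3=16/3; d'=(-15−2·-7/2)/(16/3)=-3/2
back: M2=-3/2
back: M1=-7/2−1/3·-3/2=-3
M: M0=0, M1=-3, M2=-3/2, M3=0
seg 0: a=3, c=M0/2=0, d=(M1−M0)/(6·1)=-1/2, b=Δ0−h0·(2M0+M1)/6=5/2
seg 1: a=5, c=M1/2=-3/2, d=(M2−M1)/(6·2)=1/8, b=Δ1−h1·(2M1+M2)/6=1
seg 2: a=2, c=M2/2=-3/4, d=(M3−M2)/(6·1)=1/4, b=Δ2−h2·(2M2+M3)/6=-7/2
t_q=3/2 → seg 1, τ=1/2; S=5+1·τ+-3/2·τ²+1/8·τ³=329/64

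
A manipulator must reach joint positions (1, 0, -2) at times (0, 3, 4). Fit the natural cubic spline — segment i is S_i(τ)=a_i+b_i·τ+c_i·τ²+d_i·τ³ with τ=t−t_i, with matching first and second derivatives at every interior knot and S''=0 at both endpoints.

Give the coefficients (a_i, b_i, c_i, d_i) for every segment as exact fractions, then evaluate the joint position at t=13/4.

Δ: Δ0=-1/3, Δ1=-2
row 1: diag=8, rhs=-10; c'=1/8, d'=-5/4
back: M1=-5/4
M: M0=0, M1=-5/4, M2=0
seg 0: a=1, c=M0/2=0, d=(M1−M0)/(6·3)=-5/72, b=Δ0−h0·(2M0+M1)/6=7/24
seg 1: a=0, c=M1/2=-5/8, d=(M2−M1)/(6·1)=5/24, b=Δ1−h1·(2M1+M2)/6=-19/12
t_q=13/4 → seg 1, τ=1/4; S=0+-19/12·τ+-5/8·τ²+5/24·τ³=-221/512

  seg 0: a=1 b=7/24 c=0 d=-5/72
  seg 1: a=0 b=-19/12 c=-5/8 d=5/24
S(13/4) = -221/512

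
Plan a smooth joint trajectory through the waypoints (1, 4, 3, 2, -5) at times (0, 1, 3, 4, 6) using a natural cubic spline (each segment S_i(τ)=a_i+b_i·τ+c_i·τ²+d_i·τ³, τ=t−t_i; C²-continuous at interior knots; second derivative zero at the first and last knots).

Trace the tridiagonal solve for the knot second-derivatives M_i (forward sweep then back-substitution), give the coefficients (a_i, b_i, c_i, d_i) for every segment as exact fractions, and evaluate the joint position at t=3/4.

  seg 0: a=1 b=453/124 c=0 d=-81/124
  seg 1: a=4 b=105/62 c=-243/124 d=107/248
  seg 2: a=3 b=-30/31 c=39/62 d=-41/62
  seg 3: a=2 b=-105/62 c=-42/31 d=7/31
S(3/4) = 27493/7936

Δ: Δ0=3, Δ1=-1/2, Δ2=-1, Δ3=-7/2
row 1: diag=6, rhs=-21; c'=1/3, d'=-7/2
row 2: denom=6−2·1/3=16/3; d'=(-3−2·-7/2)/(16/3)=3/4
row 3: denom=6−1·3/16=93/16; d'=(-15−1·3/4)/(93/16)=-84/31
back: M3=-84/31
back: M2=3/4−3/16·-84/31=39/31
back: M1=-7/2−1/3·39/31=-243/62
M: M0=0, M1=-243/62, M2=39/31, M3=-84/31, M4=0
seg 0: a=1, c=M0/2=0, d=(M1−M0)/(6·1)=-81/124, b=Δ0−h0·(2M0+M1)/6=453/124
seg 1: a=4, c=M1/2=-243/124, d=(M2−M1)/(6·2)=107/248, b=Δ1−h1·(2M1+M2)/6=105/62
seg 2: a=3, c=M2/2=39/62, d=(M3−M2)/(6·1)=-41/62, b=Δ2−h2·(2M2+M3)/6=-30/31
seg 3: a=2, c=M3/2=-42/31, d=(M4−M3)/(6·2)=7/31, b=Δ3−h3·(2M3+M4)/6=-105/62
t_q=3/4 → seg 0, τ=3/4; S=1+453/124·τ+0·τ²+-81/124·τ³=27493/7936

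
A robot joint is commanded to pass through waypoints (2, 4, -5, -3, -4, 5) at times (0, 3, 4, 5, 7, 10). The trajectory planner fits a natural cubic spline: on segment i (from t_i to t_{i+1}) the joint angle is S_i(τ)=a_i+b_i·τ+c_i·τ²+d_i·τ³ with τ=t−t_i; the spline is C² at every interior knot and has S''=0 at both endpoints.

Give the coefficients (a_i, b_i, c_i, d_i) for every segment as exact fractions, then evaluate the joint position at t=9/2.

  seg 0: a=2 b=4627/828 c=0 d=-4075/7452
  seg 1: a=4 b=-3799/414 c=-4075/828 d=469/92
  seg 2: a=-5 b=-3085/828 c=2147/207 d=-3847/828
  seg 3: a=-3 b=425/138 c=-2953/828 d=1471/1656
  seg 4: a=-4 b=-109/207 c=365/207 d=-365/1863
S(9/2) = -1397/288

Δ: Δ0=2/3, Δ1=-9, Δ2=2, Δ3=-1/2, Δ4=3
row 1: diag=8, rhs=-58; c'=1/8, d'=-29/4
row 2: denom=4−1·1/8=31/8; d'=(66−1·-29/4)/(31/8)=586/31
row 3: denom=6−1·8/31=178/31; d'=(-15−1·586/31)/(178/31)=-1051/178
row 4: denom=10−2·31/89=828/89; d'=(21−2·-1051/178)/(828/89)=730/207
back: M4=730/207
back: M3=-1051/178−31/89·730/207=-2953/414
back: M2=586/31−8/31·-2953/414=4294/207
back: M1=-29/4−1/8·4294/207=-4075/414
M: M0=0, M1=-4075/414, M2=4294/207, M3=-2953/414, M4=730/207, M5=0
seg 0: a=2, c=M0/2=0, d=(M1−M0)/(6·3)=-4075/7452, b=Δ0−h0·(2M0+M1)/6=4627/828
seg 1: a=4, c=M1/2=-4075/828, d=(M2−M1)/(6·1)=469/92, b=Δ1−h1·(2M1+M2)/6=-3799/414
seg 2: a=-5, c=M2/2=2147/207, d=(M3−M2)/(6·1)=-3847/828, b=Δ2−h2·(2M2+M3)/6=-3085/828
seg 3: a=-3, c=M3/2=-2953/828, d=(M4−M3)/(6·2)=1471/1656, b=Δ3−h3·(2M3+M4)/6=425/138
seg 4: a=-4, c=M4/2=365/207, d=(M5−M4)/(6·3)=-365/1863, b=Δ4−h4·(2M4+M5)/6=-109/207
t_q=9/2 → seg 2, τ=1/2; S=-5+-3085/828·τ+2147/207·τ²+-3847/828·τ³=-1397/288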